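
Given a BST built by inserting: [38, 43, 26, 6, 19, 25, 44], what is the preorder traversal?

Tree insertion order: [38, 43, 26, 6, 19, 25, 44]
Tree (level-order array): [38, 26, 43, 6, None, None, 44, None, 19, None, None, None, 25]
Preorder traversal: [38, 26, 6, 19, 25, 43, 44]


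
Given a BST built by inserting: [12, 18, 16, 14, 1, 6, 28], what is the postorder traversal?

Tree insertion order: [12, 18, 16, 14, 1, 6, 28]
Tree (level-order array): [12, 1, 18, None, 6, 16, 28, None, None, 14]
Postorder traversal: [6, 1, 14, 16, 28, 18, 12]


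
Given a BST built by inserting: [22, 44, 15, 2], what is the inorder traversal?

Tree insertion order: [22, 44, 15, 2]
Tree (level-order array): [22, 15, 44, 2]
Inorder traversal: [2, 15, 22, 44]


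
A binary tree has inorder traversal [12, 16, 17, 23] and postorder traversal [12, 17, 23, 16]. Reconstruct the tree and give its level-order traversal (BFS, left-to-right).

Inorder:   [12, 16, 17, 23]
Postorder: [12, 17, 23, 16]
Algorithm: postorder visits root last, so walk postorder right-to-left;
each value is the root of the current inorder slice — split it at that
value, recurse on the right subtree first, then the left.
Recursive splits:
  root=16; inorder splits into left=[12], right=[17, 23]
  root=23; inorder splits into left=[17], right=[]
  root=17; inorder splits into left=[], right=[]
  root=12; inorder splits into left=[], right=[]
Reconstructed level-order: [16, 12, 23, 17]


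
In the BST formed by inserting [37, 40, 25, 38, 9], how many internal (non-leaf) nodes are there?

Tree built from: [37, 40, 25, 38, 9]
Tree (level-order array): [37, 25, 40, 9, None, 38]
Rule: An internal node has at least one child.
Per-node child counts:
  node 37: 2 child(ren)
  node 25: 1 child(ren)
  node 9: 0 child(ren)
  node 40: 1 child(ren)
  node 38: 0 child(ren)
Matching nodes: [37, 25, 40]
Count of internal (non-leaf) nodes: 3


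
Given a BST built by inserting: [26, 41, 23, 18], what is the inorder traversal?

Tree insertion order: [26, 41, 23, 18]
Tree (level-order array): [26, 23, 41, 18]
Inorder traversal: [18, 23, 26, 41]


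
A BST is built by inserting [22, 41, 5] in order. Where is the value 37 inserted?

Starting tree (level order): [22, 5, 41]
Insertion path: 22 -> 41
Result: insert 37 as left child of 41
Final tree (level order): [22, 5, 41, None, None, 37]


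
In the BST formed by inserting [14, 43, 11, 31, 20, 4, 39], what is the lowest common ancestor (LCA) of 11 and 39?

Tree insertion order: [14, 43, 11, 31, 20, 4, 39]
Tree (level-order array): [14, 11, 43, 4, None, 31, None, None, None, 20, 39]
In a BST, the LCA of p=11, q=39 is the first node v on the
root-to-leaf path with p <= v <= q (go left if both < v, right if both > v).
Walk from root:
  at 14: 11 <= 14 <= 39, this is the LCA
LCA = 14


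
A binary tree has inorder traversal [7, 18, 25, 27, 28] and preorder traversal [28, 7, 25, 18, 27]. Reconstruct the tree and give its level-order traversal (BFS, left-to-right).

Inorder:  [7, 18, 25, 27, 28]
Preorder: [28, 7, 25, 18, 27]
Algorithm: preorder visits root first, so consume preorder in order;
for each root, split the current inorder slice at that value into
left-subtree inorder and right-subtree inorder, then recurse.
Recursive splits:
  root=28; inorder splits into left=[7, 18, 25, 27], right=[]
  root=7; inorder splits into left=[], right=[18, 25, 27]
  root=25; inorder splits into left=[18], right=[27]
  root=18; inorder splits into left=[], right=[]
  root=27; inorder splits into left=[], right=[]
Reconstructed level-order: [28, 7, 25, 18, 27]


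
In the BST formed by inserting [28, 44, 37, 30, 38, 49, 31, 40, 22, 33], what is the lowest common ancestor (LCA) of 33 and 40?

Tree insertion order: [28, 44, 37, 30, 38, 49, 31, 40, 22, 33]
Tree (level-order array): [28, 22, 44, None, None, 37, 49, 30, 38, None, None, None, 31, None, 40, None, 33]
In a BST, the LCA of p=33, q=40 is the first node v on the
root-to-leaf path with p <= v <= q (go left if both < v, right if both > v).
Walk from root:
  at 28: both 33 and 40 > 28, go right
  at 44: both 33 and 40 < 44, go left
  at 37: 33 <= 37 <= 40, this is the LCA
LCA = 37


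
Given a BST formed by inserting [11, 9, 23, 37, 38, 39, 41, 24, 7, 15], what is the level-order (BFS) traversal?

Tree insertion order: [11, 9, 23, 37, 38, 39, 41, 24, 7, 15]
Tree (level-order array): [11, 9, 23, 7, None, 15, 37, None, None, None, None, 24, 38, None, None, None, 39, None, 41]
BFS from the root, enqueuing left then right child of each popped node:
  queue [11] -> pop 11, enqueue [9, 23], visited so far: [11]
  queue [9, 23] -> pop 9, enqueue [7], visited so far: [11, 9]
  queue [23, 7] -> pop 23, enqueue [15, 37], visited so far: [11, 9, 23]
  queue [7, 15, 37] -> pop 7, enqueue [none], visited so far: [11, 9, 23, 7]
  queue [15, 37] -> pop 15, enqueue [none], visited so far: [11, 9, 23, 7, 15]
  queue [37] -> pop 37, enqueue [24, 38], visited so far: [11, 9, 23, 7, 15, 37]
  queue [24, 38] -> pop 24, enqueue [none], visited so far: [11, 9, 23, 7, 15, 37, 24]
  queue [38] -> pop 38, enqueue [39], visited so far: [11, 9, 23, 7, 15, 37, 24, 38]
  queue [39] -> pop 39, enqueue [41], visited so far: [11, 9, 23, 7, 15, 37, 24, 38, 39]
  queue [41] -> pop 41, enqueue [none], visited so far: [11, 9, 23, 7, 15, 37, 24, 38, 39, 41]
Result: [11, 9, 23, 7, 15, 37, 24, 38, 39, 41]


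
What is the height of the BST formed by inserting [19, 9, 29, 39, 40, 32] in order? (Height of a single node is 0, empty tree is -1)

Insertion order: [19, 9, 29, 39, 40, 32]
Tree (level-order array): [19, 9, 29, None, None, None, 39, 32, 40]
Compute height bottom-up (empty subtree = -1):
  height(9) = 1 + max(-1, -1) = 0
  height(32) = 1 + max(-1, -1) = 0
  height(40) = 1 + max(-1, -1) = 0
  height(39) = 1 + max(0, 0) = 1
  height(29) = 1 + max(-1, 1) = 2
  height(19) = 1 + max(0, 2) = 3
Height = 3


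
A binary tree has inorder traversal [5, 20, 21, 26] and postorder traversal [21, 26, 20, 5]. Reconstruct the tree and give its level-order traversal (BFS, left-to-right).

Inorder:   [5, 20, 21, 26]
Postorder: [21, 26, 20, 5]
Algorithm: postorder visits root last, so walk postorder right-to-left;
each value is the root of the current inorder slice — split it at that
value, recurse on the right subtree first, then the left.
Recursive splits:
  root=5; inorder splits into left=[], right=[20, 21, 26]
  root=20; inorder splits into left=[], right=[21, 26]
  root=26; inorder splits into left=[21], right=[]
  root=21; inorder splits into left=[], right=[]
Reconstructed level-order: [5, 20, 26, 21]


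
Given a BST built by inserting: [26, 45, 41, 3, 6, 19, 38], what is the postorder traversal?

Tree insertion order: [26, 45, 41, 3, 6, 19, 38]
Tree (level-order array): [26, 3, 45, None, 6, 41, None, None, 19, 38]
Postorder traversal: [19, 6, 3, 38, 41, 45, 26]


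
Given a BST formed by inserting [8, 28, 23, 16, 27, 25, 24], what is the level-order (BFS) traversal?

Tree insertion order: [8, 28, 23, 16, 27, 25, 24]
Tree (level-order array): [8, None, 28, 23, None, 16, 27, None, None, 25, None, 24]
BFS from the root, enqueuing left then right child of each popped node:
  queue [8] -> pop 8, enqueue [28], visited so far: [8]
  queue [28] -> pop 28, enqueue [23], visited so far: [8, 28]
  queue [23] -> pop 23, enqueue [16, 27], visited so far: [8, 28, 23]
  queue [16, 27] -> pop 16, enqueue [none], visited so far: [8, 28, 23, 16]
  queue [27] -> pop 27, enqueue [25], visited so far: [8, 28, 23, 16, 27]
  queue [25] -> pop 25, enqueue [24], visited so far: [8, 28, 23, 16, 27, 25]
  queue [24] -> pop 24, enqueue [none], visited so far: [8, 28, 23, 16, 27, 25, 24]
Result: [8, 28, 23, 16, 27, 25, 24]


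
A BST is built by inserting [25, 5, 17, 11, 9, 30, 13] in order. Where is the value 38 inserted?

Starting tree (level order): [25, 5, 30, None, 17, None, None, 11, None, 9, 13]
Insertion path: 25 -> 30
Result: insert 38 as right child of 30
Final tree (level order): [25, 5, 30, None, 17, None, 38, 11, None, None, None, 9, 13]


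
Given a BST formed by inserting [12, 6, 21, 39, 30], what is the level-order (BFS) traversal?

Tree insertion order: [12, 6, 21, 39, 30]
Tree (level-order array): [12, 6, 21, None, None, None, 39, 30]
BFS from the root, enqueuing left then right child of each popped node:
  queue [12] -> pop 12, enqueue [6, 21], visited so far: [12]
  queue [6, 21] -> pop 6, enqueue [none], visited so far: [12, 6]
  queue [21] -> pop 21, enqueue [39], visited so far: [12, 6, 21]
  queue [39] -> pop 39, enqueue [30], visited so far: [12, 6, 21, 39]
  queue [30] -> pop 30, enqueue [none], visited so far: [12, 6, 21, 39, 30]
Result: [12, 6, 21, 39, 30]


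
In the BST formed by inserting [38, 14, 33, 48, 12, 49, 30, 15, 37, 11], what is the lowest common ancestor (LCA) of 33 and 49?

Tree insertion order: [38, 14, 33, 48, 12, 49, 30, 15, 37, 11]
Tree (level-order array): [38, 14, 48, 12, 33, None, 49, 11, None, 30, 37, None, None, None, None, 15]
In a BST, the LCA of p=33, q=49 is the first node v on the
root-to-leaf path with p <= v <= q (go left if both < v, right if both > v).
Walk from root:
  at 38: 33 <= 38 <= 49, this is the LCA
LCA = 38


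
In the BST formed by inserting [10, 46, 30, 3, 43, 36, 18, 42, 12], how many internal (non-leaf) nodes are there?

Tree built from: [10, 46, 30, 3, 43, 36, 18, 42, 12]
Tree (level-order array): [10, 3, 46, None, None, 30, None, 18, 43, 12, None, 36, None, None, None, None, 42]
Rule: An internal node has at least one child.
Per-node child counts:
  node 10: 2 child(ren)
  node 3: 0 child(ren)
  node 46: 1 child(ren)
  node 30: 2 child(ren)
  node 18: 1 child(ren)
  node 12: 0 child(ren)
  node 43: 1 child(ren)
  node 36: 1 child(ren)
  node 42: 0 child(ren)
Matching nodes: [10, 46, 30, 18, 43, 36]
Count of internal (non-leaf) nodes: 6


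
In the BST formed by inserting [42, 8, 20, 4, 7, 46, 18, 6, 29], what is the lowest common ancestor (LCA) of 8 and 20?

Tree insertion order: [42, 8, 20, 4, 7, 46, 18, 6, 29]
Tree (level-order array): [42, 8, 46, 4, 20, None, None, None, 7, 18, 29, 6]
In a BST, the LCA of p=8, q=20 is the first node v on the
root-to-leaf path with p <= v <= q (go left if both < v, right if both > v).
Walk from root:
  at 42: both 8 and 20 < 42, go left
  at 8: 8 <= 8 <= 20, this is the LCA
LCA = 8


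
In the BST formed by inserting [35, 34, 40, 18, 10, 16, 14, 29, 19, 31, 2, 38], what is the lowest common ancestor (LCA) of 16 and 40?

Tree insertion order: [35, 34, 40, 18, 10, 16, 14, 29, 19, 31, 2, 38]
Tree (level-order array): [35, 34, 40, 18, None, 38, None, 10, 29, None, None, 2, 16, 19, 31, None, None, 14]
In a BST, the LCA of p=16, q=40 is the first node v on the
root-to-leaf path with p <= v <= q (go left if both < v, right if both > v).
Walk from root:
  at 35: 16 <= 35 <= 40, this is the LCA
LCA = 35


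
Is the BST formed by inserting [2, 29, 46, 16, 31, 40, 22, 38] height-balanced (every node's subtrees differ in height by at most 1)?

Tree (level-order array): [2, None, 29, 16, 46, None, 22, 31, None, None, None, None, 40, 38]
Definition: a tree is height-balanced if, at every node, |h(left) - h(right)| <= 1 (empty subtree has height -1).
Bottom-up per-node check:
  node 22: h_left=-1, h_right=-1, diff=0 [OK], height=0
  node 16: h_left=-1, h_right=0, diff=1 [OK], height=1
  node 38: h_left=-1, h_right=-1, diff=0 [OK], height=0
  node 40: h_left=0, h_right=-1, diff=1 [OK], height=1
  node 31: h_left=-1, h_right=1, diff=2 [FAIL (|-1-1|=2 > 1)], height=2
  node 46: h_left=2, h_right=-1, diff=3 [FAIL (|2--1|=3 > 1)], height=3
  node 29: h_left=1, h_right=3, diff=2 [FAIL (|1-3|=2 > 1)], height=4
  node 2: h_left=-1, h_right=4, diff=5 [FAIL (|-1-4|=5 > 1)], height=5
Node 31 violates the condition: |-1 - 1| = 2 > 1.
Result: Not balanced


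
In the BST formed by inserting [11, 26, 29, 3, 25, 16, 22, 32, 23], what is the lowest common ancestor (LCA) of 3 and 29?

Tree insertion order: [11, 26, 29, 3, 25, 16, 22, 32, 23]
Tree (level-order array): [11, 3, 26, None, None, 25, 29, 16, None, None, 32, None, 22, None, None, None, 23]
In a BST, the LCA of p=3, q=29 is the first node v on the
root-to-leaf path with p <= v <= q (go left if both < v, right if both > v).
Walk from root:
  at 11: 3 <= 11 <= 29, this is the LCA
LCA = 11


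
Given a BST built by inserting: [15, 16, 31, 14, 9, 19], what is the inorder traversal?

Tree insertion order: [15, 16, 31, 14, 9, 19]
Tree (level-order array): [15, 14, 16, 9, None, None, 31, None, None, 19]
Inorder traversal: [9, 14, 15, 16, 19, 31]


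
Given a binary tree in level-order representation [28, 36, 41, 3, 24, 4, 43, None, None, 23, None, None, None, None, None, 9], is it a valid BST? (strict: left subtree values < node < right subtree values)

Level-order array: [28, 36, 41, 3, 24, 4, 43, None, None, 23, None, None, None, None, None, 9]
Validate using subtree bounds (lo, hi): at each node, require lo < value < hi,
then recurse left with hi=value and right with lo=value.
Preorder trace (stopping at first violation):
  at node 28 with bounds (-inf, +inf): OK
  at node 36 with bounds (-inf, 28): VIOLATION
Node 36 violates its bound: not (-inf < 36 < 28).
Result: Not a valid BST


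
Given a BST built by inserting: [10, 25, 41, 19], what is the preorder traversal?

Tree insertion order: [10, 25, 41, 19]
Tree (level-order array): [10, None, 25, 19, 41]
Preorder traversal: [10, 25, 19, 41]


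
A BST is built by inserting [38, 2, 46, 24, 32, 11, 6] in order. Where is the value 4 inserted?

Starting tree (level order): [38, 2, 46, None, 24, None, None, 11, 32, 6]
Insertion path: 38 -> 2 -> 24 -> 11 -> 6
Result: insert 4 as left child of 6
Final tree (level order): [38, 2, 46, None, 24, None, None, 11, 32, 6, None, None, None, 4]


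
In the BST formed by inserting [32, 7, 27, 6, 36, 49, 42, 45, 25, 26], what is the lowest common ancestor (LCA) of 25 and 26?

Tree insertion order: [32, 7, 27, 6, 36, 49, 42, 45, 25, 26]
Tree (level-order array): [32, 7, 36, 6, 27, None, 49, None, None, 25, None, 42, None, None, 26, None, 45]
In a BST, the LCA of p=25, q=26 is the first node v on the
root-to-leaf path with p <= v <= q (go left if both < v, right if both > v).
Walk from root:
  at 32: both 25 and 26 < 32, go left
  at 7: both 25 and 26 > 7, go right
  at 27: both 25 and 26 < 27, go left
  at 25: 25 <= 25 <= 26, this is the LCA
LCA = 25


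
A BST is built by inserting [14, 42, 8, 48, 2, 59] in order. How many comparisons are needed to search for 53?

Search path for 53: 14 -> 42 -> 48 -> 59
Found: False
Comparisons: 4


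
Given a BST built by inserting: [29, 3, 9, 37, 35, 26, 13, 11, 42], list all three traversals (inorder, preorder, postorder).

Tree insertion order: [29, 3, 9, 37, 35, 26, 13, 11, 42]
Tree (level-order array): [29, 3, 37, None, 9, 35, 42, None, 26, None, None, None, None, 13, None, 11]
Inorder (L, root, R): [3, 9, 11, 13, 26, 29, 35, 37, 42]
Preorder (root, L, R): [29, 3, 9, 26, 13, 11, 37, 35, 42]
Postorder (L, R, root): [11, 13, 26, 9, 3, 35, 42, 37, 29]


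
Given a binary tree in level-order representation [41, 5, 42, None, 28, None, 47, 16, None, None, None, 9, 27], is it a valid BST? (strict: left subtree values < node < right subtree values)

Level-order array: [41, 5, 42, None, 28, None, 47, 16, None, None, None, 9, 27]
Validate using subtree bounds (lo, hi): at each node, require lo < value < hi,
then recurse left with hi=value and right with lo=value.
Preorder trace (stopping at first violation):
  at node 41 with bounds (-inf, +inf): OK
  at node 5 with bounds (-inf, 41): OK
  at node 28 with bounds (5, 41): OK
  at node 16 with bounds (5, 28): OK
  at node 9 with bounds (5, 16): OK
  at node 27 with bounds (16, 28): OK
  at node 42 with bounds (41, +inf): OK
  at node 47 with bounds (42, +inf): OK
No violation found at any node.
Result: Valid BST


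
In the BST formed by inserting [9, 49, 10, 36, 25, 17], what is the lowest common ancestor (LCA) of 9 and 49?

Tree insertion order: [9, 49, 10, 36, 25, 17]
Tree (level-order array): [9, None, 49, 10, None, None, 36, 25, None, 17]
In a BST, the LCA of p=9, q=49 is the first node v on the
root-to-leaf path with p <= v <= q (go left if both < v, right if both > v).
Walk from root:
  at 9: 9 <= 9 <= 49, this is the LCA
LCA = 9


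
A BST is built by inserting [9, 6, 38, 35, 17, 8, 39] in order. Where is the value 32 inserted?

Starting tree (level order): [9, 6, 38, None, 8, 35, 39, None, None, 17]
Insertion path: 9 -> 38 -> 35 -> 17
Result: insert 32 as right child of 17
Final tree (level order): [9, 6, 38, None, 8, 35, 39, None, None, 17, None, None, None, None, 32]


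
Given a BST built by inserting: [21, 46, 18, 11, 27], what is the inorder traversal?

Tree insertion order: [21, 46, 18, 11, 27]
Tree (level-order array): [21, 18, 46, 11, None, 27]
Inorder traversal: [11, 18, 21, 27, 46]


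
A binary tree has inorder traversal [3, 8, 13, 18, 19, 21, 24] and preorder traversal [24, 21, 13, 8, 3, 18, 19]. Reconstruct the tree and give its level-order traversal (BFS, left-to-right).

Inorder:  [3, 8, 13, 18, 19, 21, 24]
Preorder: [24, 21, 13, 8, 3, 18, 19]
Algorithm: preorder visits root first, so consume preorder in order;
for each root, split the current inorder slice at that value into
left-subtree inorder and right-subtree inorder, then recurse.
Recursive splits:
  root=24; inorder splits into left=[3, 8, 13, 18, 19, 21], right=[]
  root=21; inorder splits into left=[3, 8, 13, 18, 19], right=[]
  root=13; inorder splits into left=[3, 8], right=[18, 19]
  root=8; inorder splits into left=[3], right=[]
  root=3; inorder splits into left=[], right=[]
  root=18; inorder splits into left=[], right=[19]
  root=19; inorder splits into left=[], right=[]
Reconstructed level-order: [24, 21, 13, 8, 18, 3, 19]


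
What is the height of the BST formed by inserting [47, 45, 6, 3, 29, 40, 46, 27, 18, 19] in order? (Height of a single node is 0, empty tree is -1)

Insertion order: [47, 45, 6, 3, 29, 40, 46, 27, 18, 19]
Tree (level-order array): [47, 45, None, 6, 46, 3, 29, None, None, None, None, 27, 40, 18, None, None, None, None, 19]
Compute height bottom-up (empty subtree = -1):
  height(3) = 1 + max(-1, -1) = 0
  height(19) = 1 + max(-1, -1) = 0
  height(18) = 1 + max(-1, 0) = 1
  height(27) = 1 + max(1, -1) = 2
  height(40) = 1 + max(-1, -1) = 0
  height(29) = 1 + max(2, 0) = 3
  height(6) = 1 + max(0, 3) = 4
  height(46) = 1 + max(-1, -1) = 0
  height(45) = 1 + max(4, 0) = 5
  height(47) = 1 + max(5, -1) = 6
Height = 6


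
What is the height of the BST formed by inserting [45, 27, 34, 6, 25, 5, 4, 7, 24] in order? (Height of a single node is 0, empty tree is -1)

Insertion order: [45, 27, 34, 6, 25, 5, 4, 7, 24]
Tree (level-order array): [45, 27, None, 6, 34, 5, 25, None, None, 4, None, 7, None, None, None, None, 24]
Compute height bottom-up (empty subtree = -1):
  height(4) = 1 + max(-1, -1) = 0
  height(5) = 1 + max(0, -1) = 1
  height(24) = 1 + max(-1, -1) = 0
  height(7) = 1 + max(-1, 0) = 1
  height(25) = 1 + max(1, -1) = 2
  height(6) = 1 + max(1, 2) = 3
  height(34) = 1 + max(-1, -1) = 0
  height(27) = 1 + max(3, 0) = 4
  height(45) = 1 + max(4, -1) = 5
Height = 5


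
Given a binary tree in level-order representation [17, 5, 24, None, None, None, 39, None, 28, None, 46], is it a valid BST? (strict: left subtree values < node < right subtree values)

Level-order array: [17, 5, 24, None, None, None, 39, None, 28, None, 46]
Validate using subtree bounds (lo, hi): at each node, require lo < value < hi,
then recurse left with hi=value and right with lo=value.
Preorder trace (stopping at first violation):
  at node 17 with bounds (-inf, +inf): OK
  at node 5 with bounds (-inf, 17): OK
  at node 24 with bounds (17, +inf): OK
  at node 39 with bounds (24, +inf): OK
  at node 28 with bounds (39, +inf): VIOLATION
Node 28 violates its bound: not (39 < 28 < +inf).
Result: Not a valid BST


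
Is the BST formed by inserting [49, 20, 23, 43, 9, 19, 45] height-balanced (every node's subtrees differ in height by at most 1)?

Tree (level-order array): [49, 20, None, 9, 23, None, 19, None, 43, None, None, None, 45]
Definition: a tree is height-balanced if, at every node, |h(left) - h(right)| <= 1 (empty subtree has height -1).
Bottom-up per-node check:
  node 19: h_left=-1, h_right=-1, diff=0 [OK], height=0
  node 9: h_left=-1, h_right=0, diff=1 [OK], height=1
  node 45: h_left=-1, h_right=-1, diff=0 [OK], height=0
  node 43: h_left=-1, h_right=0, diff=1 [OK], height=1
  node 23: h_left=-1, h_right=1, diff=2 [FAIL (|-1-1|=2 > 1)], height=2
  node 20: h_left=1, h_right=2, diff=1 [OK], height=3
  node 49: h_left=3, h_right=-1, diff=4 [FAIL (|3--1|=4 > 1)], height=4
Node 23 violates the condition: |-1 - 1| = 2 > 1.
Result: Not balanced


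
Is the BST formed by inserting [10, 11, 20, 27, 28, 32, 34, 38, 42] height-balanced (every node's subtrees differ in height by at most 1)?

Tree (level-order array): [10, None, 11, None, 20, None, 27, None, 28, None, 32, None, 34, None, 38, None, 42]
Definition: a tree is height-balanced if, at every node, |h(left) - h(right)| <= 1 (empty subtree has height -1).
Bottom-up per-node check:
  node 42: h_left=-1, h_right=-1, diff=0 [OK], height=0
  node 38: h_left=-1, h_right=0, diff=1 [OK], height=1
  node 34: h_left=-1, h_right=1, diff=2 [FAIL (|-1-1|=2 > 1)], height=2
  node 32: h_left=-1, h_right=2, diff=3 [FAIL (|-1-2|=3 > 1)], height=3
  node 28: h_left=-1, h_right=3, diff=4 [FAIL (|-1-3|=4 > 1)], height=4
  node 27: h_left=-1, h_right=4, diff=5 [FAIL (|-1-4|=5 > 1)], height=5
  node 20: h_left=-1, h_right=5, diff=6 [FAIL (|-1-5|=6 > 1)], height=6
  node 11: h_left=-1, h_right=6, diff=7 [FAIL (|-1-6|=7 > 1)], height=7
  node 10: h_left=-1, h_right=7, diff=8 [FAIL (|-1-7|=8 > 1)], height=8
Node 34 violates the condition: |-1 - 1| = 2 > 1.
Result: Not balanced


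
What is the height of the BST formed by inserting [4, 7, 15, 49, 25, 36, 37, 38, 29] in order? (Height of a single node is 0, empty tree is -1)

Insertion order: [4, 7, 15, 49, 25, 36, 37, 38, 29]
Tree (level-order array): [4, None, 7, None, 15, None, 49, 25, None, None, 36, 29, 37, None, None, None, 38]
Compute height bottom-up (empty subtree = -1):
  height(29) = 1 + max(-1, -1) = 0
  height(38) = 1 + max(-1, -1) = 0
  height(37) = 1 + max(-1, 0) = 1
  height(36) = 1 + max(0, 1) = 2
  height(25) = 1 + max(-1, 2) = 3
  height(49) = 1 + max(3, -1) = 4
  height(15) = 1 + max(-1, 4) = 5
  height(7) = 1 + max(-1, 5) = 6
  height(4) = 1 + max(-1, 6) = 7
Height = 7


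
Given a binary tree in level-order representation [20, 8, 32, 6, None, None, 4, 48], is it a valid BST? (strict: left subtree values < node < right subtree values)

Level-order array: [20, 8, 32, 6, None, None, 4, 48]
Validate using subtree bounds (lo, hi): at each node, require lo < value < hi,
then recurse left with hi=value and right with lo=value.
Preorder trace (stopping at first violation):
  at node 20 with bounds (-inf, +inf): OK
  at node 8 with bounds (-inf, 20): OK
  at node 6 with bounds (-inf, 8): OK
  at node 48 with bounds (-inf, 6): VIOLATION
Node 48 violates its bound: not (-inf < 48 < 6).
Result: Not a valid BST


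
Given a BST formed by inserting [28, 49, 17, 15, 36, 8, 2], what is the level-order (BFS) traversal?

Tree insertion order: [28, 49, 17, 15, 36, 8, 2]
Tree (level-order array): [28, 17, 49, 15, None, 36, None, 8, None, None, None, 2]
BFS from the root, enqueuing left then right child of each popped node:
  queue [28] -> pop 28, enqueue [17, 49], visited so far: [28]
  queue [17, 49] -> pop 17, enqueue [15], visited so far: [28, 17]
  queue [49, 15] -> pop 49, enqueue [36], visited so far: [28, 17, 49]
  queue [15, 36] -> pop 15, enqueue [8], visited so far: [28, 17, 49, 15]
  queue [36, 8] -> pop 36, enqueue [none], visited so far: [28, 17, 49, 15, 36]
  queue [8] -> pop 8, enqueue [2], visited so far: [28, 17, 49, 15, 36, 8]
  queue [2] -> pop 2, enqueue [none], visited so far: [28, 17, 49, 15, 36, 8, 2]
Result: [28, 17, 49, 15, 36, 8, 2]


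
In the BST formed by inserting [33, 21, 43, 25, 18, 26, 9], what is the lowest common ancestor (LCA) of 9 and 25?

Tree insertion order: [33, 21, 43, 25, 18, 26, 9]
Tree (level-order array): [33, 21, 43, 18, 25, None, None, 9, None, None, 26]
In a BST, the LCA of p=9, q=25 is the first node v on the
root-to-leaf path with p <= v <= q (go left if both < v, right if both > v).
Walk from root:
  at 33: both 9 and 25 < 33, go left
  at 21: 9 <= 21 <= 25, this is the LCA
LCA = 21


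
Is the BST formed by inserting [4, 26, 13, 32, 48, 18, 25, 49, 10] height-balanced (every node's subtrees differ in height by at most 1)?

Tree (level-order array): [4, None, 26, 13, 32, 10, 18, None, 48, None, None, None, 25, None, 49]
Definition: a tree is height-balanced if, at every node, |h(left) - h(right)| <= 1 (empty subtree has height -1).
Bottom-up per-node check:
  node 10: h_left=-1, h_right=-1, diff=0 [OK], height=0
  node 25: h_left=-1, h_right=-1, diff=0 [OK], height=0
  node 18: h_left=-1, h_right=0, diff=1 [OK], height=1
  node 13: h_left=0, h_right=1, diff=1 [OK], height=2
  node 49: h_left=-1, h_right=-1, diff=0 [OK], height=0
  node 48: h_left=-1, h_right=0, diff=1 [OK], height=1
  node 32: h_left=-1, h_right=1, diff=2 [FAIL (|-1-1|=2 > 1)], height=2
  node 26: h_left=2, h_right=2, diff=0 [OK], height=3
  node 4: h_left=-1, h_right=3, diff=4 [FAIL (|-1-3|=4 > 1)], height=4
Node 32 violates the condition: |-1 - 1| = 2 > 1.
Result: Not balanced


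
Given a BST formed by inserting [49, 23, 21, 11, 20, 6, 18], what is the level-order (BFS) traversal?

Tree insertion order: [49, 23, 21, 11, 20, 6, 18]
Tree (level-order array): [49, 23, None, 21, None, 11, None, 6, 20, None, None, 18]
BFS from the root, enqueuing left then right child of each popped node:
  queue [49] -> pop 49, enqueue [23], visited so far: [49]
  queue [23] -> pop 23, enqueue [21], visited so far: [49, 23]
  queue [21] -> pop 21, enqueue [11], visited so far: [49, 23, 21]
  queue [11] -> pop 11, enqueue [6, 20], visited so far: [49, 23, 21, 11]
  queue [6, 20] -> pop 6, enqueue [none], visited so far: [49, 23, 21, 11, 6]
  queue [20] -> pop 20, enqueue [18], visited so far: [49, 23, 21, 11, 6, 20]
  queue [18] -> pop 18, enqueue [none], visited so far: [49, 23, 21, 11, 6, 20, 18]
Result: [49, 23, 21, 11, 6, 20, 18]


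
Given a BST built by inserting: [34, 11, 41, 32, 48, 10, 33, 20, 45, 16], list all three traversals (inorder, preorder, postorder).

Tree insertion order: [34, 11, 41, 32, 48, 10, 33, 20, 45, 16]
Tree (level-order array): [34, 11, 41, 10, 32, None, 48, None, None, 20, 33, 45, None, 16]
Inorder (L, root, R): [10, 11, 16, 20, 32, 33, 34, 41, 45, 48]
Preorder (root, L, R): [34, 11, 10, 32, 20, 16, 33, 41, 48, 45]
Postorder (L, R, root): [10, 16, 20, 33, 32, 11, 45, 48, 41, 34]


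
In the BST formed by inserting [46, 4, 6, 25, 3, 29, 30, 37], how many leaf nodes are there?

Tree built from: [46, 4, 6, 25, 3, 29, 30, 37]
Tree (level-order array): [46, 4, None, 3, 6, None, None, None, 25, None, 29, None, 30, None, 37]
Rule: A leaf has 0 children.
Per-node child counts:
  node 46: 1 child(ren)
  node 4: 2 child(ren)
  node 3: 0 child(ren)
  node 6: 1 child(ren)
  node 25: 1 child(ren)
  node 29: 1 child(ren)
  node 30: 1 child(ren)
  node 37: 0 child(ren)
Matching nodes: [3, 37]
Count of leaf nodes: 2


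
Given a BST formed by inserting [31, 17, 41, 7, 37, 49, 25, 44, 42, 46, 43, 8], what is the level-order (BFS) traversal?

Tree insertion order: [31, 17, 41, 7, 37, 49, 25, 44, 42, 46, 43, 8]
Tree (level-order array): [31, 17, 41, 7, 25, 37, 49, None, 8, None, None, None, None, 44, None, None, None, 42, 46, None, 43]
BFS from the root, enqueuing left then right child of each popped node:
  queue [31] -> pop 31, enqueue [17, 41], visited so far: [31]
  queue [17, 41] -> pop 17, enqueue [7, 25], visited so far: [31, 17]
  queue [41, 7, 25] -> pop 41, enqueue [37, 49], visited so far: [31, 17, 41]
  queue [7, 25, 37, 49] -> pop 7, enqueue [8], visited so far: [31, 17, 41, 7]
  queue [25, 37, 49, 8] -> pop 25, enqueue [none], visited so far: [31, 17, 41, 7, 25]
  queue [37, 49, 8] -> pop 37, enqueue [none], visited so far: [31, 17, 41, 7, 25, 37]
  queue [49, 8] -> pop 49, enqueue [44], visited so far: [31, 17, 41, 7, 25, 37, 49]
  queue [8, 44] -> pop 8, enqueue [none], visited so far: [31, 17, 41, 7, 25, 37, 49, 8]
  queue [44] -> pop 44, enqueue [42, 46], visited so far: [31, 17, 41, 7, 25, 37, 49, 8, 44]
  queue [42, 46] -> pop 42, enqueue [43], visited so far: [31, 17, 41, 7, 25, 37, 49, 8, 44, 42]
  queue [46, 43] -> pop 46, enqueue [none], visited so far: [31, 17, 41, 7, 25, 37, 49, 8, 44, 42, 46]
  queue [43] -> pop 43, enqueue [none], visited so far: [31, 17, 41, 7, 25, 37, 49, 8, 44, 42, 46, 43]
Result: [31, 17, 41, 7, 25, 37, 49, 8, 44, 42, 46, 43]


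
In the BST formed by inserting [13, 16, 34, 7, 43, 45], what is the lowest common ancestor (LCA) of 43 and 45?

Tree insertion order: [13, 16, 34, 7, 43, 45]
Tree (level-order array): [13, 7, 16, None, None, None, 34, None, 43, None, 45]
In a BST, the LCA of p=43, q=45 is the first node v on the
root-to-leaf path with p <= v <= q (go left if both < v, right if both > v).
Walk from root:
  at 13: both 43 and 45 > 13, go right
  at 16: both 43 and 45 > 16, go right
  at 34: both 43 and 45 > 34, go right
  at 43: 43 <= 43 <= 45, this is the LCA
LCA = 43


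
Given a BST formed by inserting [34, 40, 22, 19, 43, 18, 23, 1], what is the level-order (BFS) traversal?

Tree insertion order: [34, 40, 22, 19, 43, 18, 23, 1]
Tree (level-order array): [34, 22, 40, 19, 23, None, 43, 18, None, None, None, None, None, 1]
BFS from the root, enqueuing left then right child of each popped node:
  queue [34] -> pop 34, enqueue [22, 40], visited so far: [34]
  queue [22, 40] -> pop 22, enqueue [19, 23], visited so far: [34, 22]
  queue [40, 19, 23] -> pop 40, enqueue [43], visited so far: [34, 22, 40]
  queue [19, 23, 43] -> pop 19, enqueue [18], visited so far: [34, 22, 40, 19]
  queue [23, 43, 18] -> pop 23, enqueue [none], visited so far: [34, 22, 40, 19, 23]
  queue [43, 18] -> pop 43, enqueue [none], visited so far: [34, 22, 40, 19, 23, 43]
  queue [18] -> pop 18, enqueue [1], visited so far: [34, 22, 40, 19, 23, 43, 18]
  queue [1] -> pop 1, enqueue [none], visited so far: [34, 22, 40, 19, 23, 43, 18, 1]
Result: [34, 22, 40, 19, 23, 43, 18, 1]


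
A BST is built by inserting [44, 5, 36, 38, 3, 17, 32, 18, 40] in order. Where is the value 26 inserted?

Starting tree (level order): [44, 5, None, 3, 36, None, None, 17, 38, None, 32, None, 40, 18]
Insertion path: 44 -> 5 -> 36 -> 17 -> 32 -> 18
Result: insert 26 as right child of 18
Final tree (level order): [44, 5, None, 3, 36, None, None, 17, 38, None, 32, None, 40, 18, None, None, None, None, 26]


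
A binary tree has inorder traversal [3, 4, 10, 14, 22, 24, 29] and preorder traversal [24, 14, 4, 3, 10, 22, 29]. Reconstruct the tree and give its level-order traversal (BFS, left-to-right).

Inorder:  [3, 4, 10, 14, 22, 24, 29]
Preorder: [24, 14, 4, 3, 10, 22, 29]
Algorithm: preorder visits root first, so consume preorder in order;
for each root, split the current inorder slice at that value into
left-subtree inorder and right-subtree inorder, then recurse.
Recursive splits:
  root=24; inorder splits into left=[3, 4, 10, 14, 22], right=[29]
  root=14; inorder splits into left=[3, 4, 10], right=[22]
  root=4; inorder splits into left=[3], right=[10]
  root=3; inorder splits into left=[], right=[]
  root=10; inorder splits into left=[], right=[]
  root=22; inorder splits into left=[], right=[]
  root=29; inorder splits into left=[], right=[]
Reconstructed level-order: [24, 14, 29, 4, 22, 3, 10]


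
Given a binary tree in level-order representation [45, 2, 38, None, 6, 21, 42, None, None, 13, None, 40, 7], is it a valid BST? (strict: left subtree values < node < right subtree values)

Level-order array: [45, 2, 38, None, 6, 21, 42, None, None, 13, None, 40, 7]
Validate using subtree bounds (lo, hi): at each node, require lo < value < hi,
then recurse left with hi=value and right with lo=value.
Preorder trace (stopping at first violation):
  at node 45 with bounds (-inf, +inf): OK
  at node 2 with bounds (-inf, 45): OK
  at node 6 with bounds (2, 45): OK
  at node 38 with bounds (45, +inf): VIOLATION
Node 38 violates its bound: not (45 < 38 < +inf).
Result: Not a valid BST


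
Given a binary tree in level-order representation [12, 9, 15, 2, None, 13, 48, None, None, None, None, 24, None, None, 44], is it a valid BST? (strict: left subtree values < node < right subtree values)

Level-order array: [12, 9, 15, 2, None, 13, 48, None, None, None, None, 24, None, None, 44]
Validate using subtree bounds (lo, hi): at each node, require lo < value < hi,
then recurse left with hi=value and right with lo=value.
Preorder trace (stopping at first violation):
  at node 12 with bounds (-inf, +inf): OK
  at node 9 with bounds (-inf, 12): OK
  at node 2 with bounds (-inf, 9): OK
  at node 15 with bounds (12, +inf): OK
  at node 13 with bounds (12, 15): OK
  at node 48 with bounds (15, +inf): OK
  at node 24 with bounds (15, 48): OK
  at node 44 with bounds (24, 48): OK
No violation found at any node.
Result: Valid BST


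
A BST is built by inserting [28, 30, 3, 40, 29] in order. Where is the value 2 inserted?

Starting tree (level order): [28, 3, 30, None, None, 29, 40]
Insertion path: 28 -> 3
Result: insert 2 as left child of 3
Final tree (level order): [28, 3, 30, 2, None, 29, 40]


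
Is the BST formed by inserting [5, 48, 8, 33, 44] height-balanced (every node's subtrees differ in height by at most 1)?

Tree (level-order array): [5, None, 48, 8, None, None, 33, None, 44]
Definition: a tree is height-balanced if, at every node, |h(left) - h(right)| <= 1 (empty subtree has height -1).
Bottom-up per-node check:
  node 44: h_left=-1, h_right=-1, diff=0 [OK], height=0
  node 33: h_left=-1, h_right=0, diff=1 [OK], height=1
  node 8: h_left=-1, h_right=1, diff=2 [FAIL (|-1-1|=2 > 1)], height=2
  node 48: h_left=2, h_right=-1, diff=3 [FAIL (|2--1|=3 > 1)], height=3
  node 5: h_left=-1, h_right=3, diff=4 [FAIL (|-1-3|=4 > 1)], height=4
Node 8 violates the condition: |-1 - 1| = 2 > 1.
Result: Not balanced


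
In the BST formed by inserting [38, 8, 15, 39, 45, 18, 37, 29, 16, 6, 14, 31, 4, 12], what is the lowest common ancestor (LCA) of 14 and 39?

Tree insertion order: [38, 8, 15, 39, 45, 18, 37, 29, 16, 6, 14, 31, 4, 12]
Tree (level-order array): [38, 8, 39, 6, 15, None, 45, 4, None, 14, 18, None, None, None, None, 12, None, 16, 37, None, None, None, None, 29, None, None, 31]
In a BST, the LCA of p=14, q=39 is the first node v on the
root-to-leaf path with p <= v <= q (go left if both < v, right if both > v).
Walk from root:
  at 38: 14 <= 38 <= 39, this is the LCA
LCA = 38


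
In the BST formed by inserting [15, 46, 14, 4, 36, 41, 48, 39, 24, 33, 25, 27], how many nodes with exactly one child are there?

Tree built from: [15, 46, 14, 4, 36, 41, 48, 39, 24, 33, 25, 27]
Tree (level-order array): [15, 14, 46, 4, None, 36, 48, None, None, 24, 41, None, None, None, 33, 39, None, 25, None, None, None, None, 27]
Rule: These are nodes with exactly 1 non-null child.
Per-node child counts:
  node 15: 2 child(ren)
  node 14: 1 child(ren)
  node 4: 0 child(ren)
  node 46: 2 child(ren)
  node 36: 2 child(ren)
  node 24: 1 child(ren)
  node 33: 1 child(ren)
  node 25: 1 child(ren)
  node 27: 0 child(ren)
  node 41: 1 child(ren)
  node 39: 0 child(ren)
  node 48: 0 child(ren)
Matching nodes: [14, 24, 33, 25, 41]
Count of nodes with exactly one child: 5


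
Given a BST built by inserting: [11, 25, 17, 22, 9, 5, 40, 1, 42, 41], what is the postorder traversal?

Tree insertion order: [11, 25, 17, 22, 9, 5, 40, 1, 42, 41]
Tree (level-order array): [11, 9, 25, 5, None, 17, 40, 1, None, None, 22, None, 42, None, None, None, None, 41]
Postorder traversal: [1, 5, 9, 22, 17, 41, 42, 40, 25, 11]


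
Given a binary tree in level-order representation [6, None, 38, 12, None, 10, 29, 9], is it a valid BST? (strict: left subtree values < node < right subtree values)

Level-order array: [6, None, 38, 12, None, 10, 29, 9]
Validate using subtree bounds (lo, hi): at each node, require lo < value < hi,
then recurse left with hi=value and right with lo=value.
Preorder trace (stopping at first violation):
  at node 6 with bounds (-inf, +inf): OK
  at node 38 with bounds (6, +inf): OK
  at node 12 with bounds (6, 38): OK
  at node 10 with bounds (6, 12): OK
  at node 9 with bounds (6, 10): OK
  at node 29 with bounds (12, 38): OK
No violation found at any node.
Result: Valid BST


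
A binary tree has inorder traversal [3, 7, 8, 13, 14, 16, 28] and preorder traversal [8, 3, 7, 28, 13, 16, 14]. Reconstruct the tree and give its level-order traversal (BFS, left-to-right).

Inorder:  [3, 7, 8, 13, 14, 16, 28]
Preorder: [8, 3, 7, 28, 13, 16, 14]
Algorithm: preorder visits root first, so consume preorder in order;
for each root, split the current inorder slice at that value into
left-subtree inorder and right-subtree inorder, then recurse.
Recursive splits:
  root=8; inorder splits into left=[3, 7], right=[13, 14, 16, 28]
  root=3; inorder splits into left=[], right=[7]
  root=7; inorder splits into left=[], right=[]
  root=28; inorder splits into left=[13, 14, 16], right=[]
  root=13; inorder splits into left=[], right=[14, 16]
  root=16; inorder splits into left=[14], right=[]
  root=14; inorder splits into left=[], right=[]
Reconstructed level-order: [8, 3, 28, 7, 13, 16, 14]


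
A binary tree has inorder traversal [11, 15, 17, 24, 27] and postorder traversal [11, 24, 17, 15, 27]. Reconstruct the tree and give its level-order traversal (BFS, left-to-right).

Inorder:   [11, 15, 17, 24, 27]
Postorder: [11, 24, 17, 15, 27]
Algorithm: postorder visits root last, so walk postorder right-to-left;
each value is the root of the current inorder slice — split it at that
value, recurse on the right subtree first, then the left.
Recursive splits:
  root=27; inorder splits into left=[11, 15, 17, 24], right=[]
  root=15; inorder splits into left=[11], right=[17, 24]
  root=17; inorder splits into left=[], right=[24]
  root=24; inorder splits into left=[], right=[]
  root=11; inorder splits into left=[], right=[]
Reconstructed level-order: [27, 15, 11, 17, 24]


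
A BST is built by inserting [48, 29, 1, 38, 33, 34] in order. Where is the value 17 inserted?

Starting tree (level order): [48, 29, None, 1, 38, None, None, 33, None, None, 34]
Insertion path: 48 -> 29 -> 1
Result: insert 17 as right child of 1
Final tree (level order): [48, 29, None, 1, 38, None, 17, 33, None, None, None, None, 34]


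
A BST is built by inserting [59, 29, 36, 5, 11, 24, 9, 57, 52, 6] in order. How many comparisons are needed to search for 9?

Search path for 9: 59 -> 29 -> 5 -> 11 -> 9
Found: True
Comparisons: 5


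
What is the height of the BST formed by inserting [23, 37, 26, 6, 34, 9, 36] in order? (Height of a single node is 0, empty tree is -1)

Insertion order: [23, 37, 26, 6, 34, 9, 36]
Tree (level-order array): [23, 6, 37, None, 9, 26, None, None, None, None, 34, None, 36]
Compute height bottom-up (empty subtree = -1):
  height(9) = 1 + max(-1, -1) = 0
  height(6) = 1 + max(-1, 0) = 1
  height(36) = 1 + max(-1, -1) = 0
  height(34) = 1 + max(-1, 0) = 1
  height(26) = 1 + max(-1, 1) = 2
  height(37) = 1 + max(2, -1) = 3
  height(23) = 1 + max(1, 3) = 4
Height = 4


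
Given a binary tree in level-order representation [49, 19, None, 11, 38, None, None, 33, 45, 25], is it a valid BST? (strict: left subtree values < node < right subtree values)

Level-order array: [49, 19, None, 11, 38, None, None, 33, 45, 25]
Validate using subtree bounds (lo, hi): at each node, require lo < value < hi,
then recurse left with hi=value and right with lo=value.
Preorder trace (stopping at first violation):
  at node 49 with bounds (-inf, +inf): OK
  at node 19 with bounds (-inf, 49): OK
  at node 11 with bounds (-inf, 19): OK
  at node 38 with bounds (19, 49): OK
  at node 33 with bounds (19, 38): OK
  at node 25 with bounds (19, 33): OK
  at node 45 with bounds (38, 49): OK
No violation found at any node.
Result: Valid BST
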